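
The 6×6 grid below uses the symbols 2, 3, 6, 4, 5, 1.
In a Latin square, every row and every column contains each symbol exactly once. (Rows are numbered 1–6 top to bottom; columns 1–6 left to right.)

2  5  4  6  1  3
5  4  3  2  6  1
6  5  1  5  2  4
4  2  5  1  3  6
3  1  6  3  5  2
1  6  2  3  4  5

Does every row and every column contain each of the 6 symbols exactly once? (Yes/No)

No

Row 5 contains 3 twice (at columns 1 and 4); row 3 is also not a permutation.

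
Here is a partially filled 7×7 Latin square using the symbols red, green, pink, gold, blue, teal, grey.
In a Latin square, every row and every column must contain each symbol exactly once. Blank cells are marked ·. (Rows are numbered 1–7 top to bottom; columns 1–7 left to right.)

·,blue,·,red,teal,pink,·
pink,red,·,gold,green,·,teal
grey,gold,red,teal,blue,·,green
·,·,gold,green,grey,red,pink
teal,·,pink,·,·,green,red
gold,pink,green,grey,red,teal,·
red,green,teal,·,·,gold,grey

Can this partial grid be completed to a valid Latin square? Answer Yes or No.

No

Row 3, column 6: row 3 together with column 6 already contain {red, green, pink, gold, blue, teal, grey} — every symbol — so nothing can go there. The grid has no valid completion.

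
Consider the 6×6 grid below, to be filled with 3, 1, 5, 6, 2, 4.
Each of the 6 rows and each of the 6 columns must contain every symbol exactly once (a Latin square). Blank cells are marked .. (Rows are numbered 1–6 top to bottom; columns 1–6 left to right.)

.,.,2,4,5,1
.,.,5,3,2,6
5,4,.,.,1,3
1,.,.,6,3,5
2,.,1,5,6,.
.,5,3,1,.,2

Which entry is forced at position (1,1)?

Row 2, column 1: row 2 has {3, 5, 6, 2} and column 1 has {1, 5, 2}, leaving only 4.
Row 2, column 2: row 2 has {3, 5, 6, 2, 4} and column 2 has {5, 4}, leaving only 1.
Row 3, column 3: row 3 has {3, 1, 5, 4} and column 3 has {3, 1, 5, 2}, leaving only 6.
Row 3, column 4: row 3 has {3, 1, 5, 6, 4} and column 4 has {3, 1, 5, 6, 4}, leaving only 2.
Row 4, column 2: row 4 has {3, 1, 5, 6} and column 2 has {1, 5, 4}, leaving only 2.
Row 4, column 3: row 4 has {3, 1, 5, 6, 2} and column 3 has {3, 1, 5, 6, 2}, leaving only 4.
Row 5, column 2: row 5 has {1, 5, 6, 2} and column 2 has {1, 5, 2, 4}, leaving only 3.
Row 1, column 2: row 1 has {1, 5, 2, 4} and column 2 has {3, 1, 5, 2, 4}, leaving only 6.
Row 1 already has {1, 5, 6, 2, 4} and column 1 already has {1, 5, 2, 4}, so row 1, column 1 must be 3.

3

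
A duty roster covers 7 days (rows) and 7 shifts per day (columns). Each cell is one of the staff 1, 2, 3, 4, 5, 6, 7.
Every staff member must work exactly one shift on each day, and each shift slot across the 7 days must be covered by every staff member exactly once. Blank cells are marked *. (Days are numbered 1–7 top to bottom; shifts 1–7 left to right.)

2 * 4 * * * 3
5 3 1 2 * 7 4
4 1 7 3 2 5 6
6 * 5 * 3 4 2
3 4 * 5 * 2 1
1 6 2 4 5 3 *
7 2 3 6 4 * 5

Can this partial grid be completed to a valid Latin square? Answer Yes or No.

No day or shift among the givens repeats a symbol, and propagating forced cells runs into no contradiction.
One valid completion exists (for instance, 2 5 4 7 1 6 3 / 5 3 1 2 6 7 4 / 4 1 7 3 2 5 6 / 6 7 5 1 3 4 2 / 3 4 6 5 7 2 1 / 1 6 2 4 5 3 7 / 7 2 3 6 4 1 5).

Yes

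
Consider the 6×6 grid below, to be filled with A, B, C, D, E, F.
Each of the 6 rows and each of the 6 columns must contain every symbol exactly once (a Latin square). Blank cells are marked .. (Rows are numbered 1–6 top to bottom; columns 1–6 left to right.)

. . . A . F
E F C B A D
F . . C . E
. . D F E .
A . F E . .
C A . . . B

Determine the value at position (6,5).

Row 4, column 1: row 4 has {D, E, F} and column 1 has {A, C, E, F}, leaving only B.
Row 1, column 1: row 1 has {A, F} and column 1 has {A, B, C, E, F}, leaving only D.
Row 4, column 2: row 4 has {B, D, E, F} and column 2 has {A, F}, leaving only C.
Row 4, column 6: row 4 has {B, C, D, E, F} and column 6 has {B, D, E, F}, leaving only A.
Row 5, column 6: row 5 has {A, E, F} and column 6 has {A, B, D, E, F}, leaving only C.
Row 6, column 3: row 6 has {A, B, C} and column 3 has {C, D, F}, leaving only E.
Row 1, column 3: row 1 has {A, D, F} and column 3 has {C, D, E, F}, leaving only B.
Row 1, column 2: row 1 has {A, B, D, F} and column 2 has {A, C, F}, leaving only E.
Row 1, column 5: row 1 has {A, B, D, E, F} and column 5 has {A, E}, leaving only C.
Row 3, column 3: row 3 has {C, E, F} and column 3 has {B, C, D, E, F}, leaving only A.
Row 6, column 4: row 6 has {A, B, C, E} and column 4 has {A, B, C, E, F}, leaving only D.
Row 6 already has {A, B, C, D, E} and column 5 already has {A, C, E}, so row 6, column 5 must be F.

F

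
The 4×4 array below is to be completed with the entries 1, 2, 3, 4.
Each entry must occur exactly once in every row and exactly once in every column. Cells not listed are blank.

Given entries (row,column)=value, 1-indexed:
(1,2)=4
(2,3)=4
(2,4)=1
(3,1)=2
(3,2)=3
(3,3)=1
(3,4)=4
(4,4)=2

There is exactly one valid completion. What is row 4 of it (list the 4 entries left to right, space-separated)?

4 1 3 2

Row 4, column 2: row 4 has {2} and column 2 has {3, 4}, leaving only 1.
Row 4, column 3: row 4 has {1, 2} and column 3 has {1, 4}, leaving only 3.
Row 4, column 1: row 4 has {1, 2, 3} and column 1 has {2}, leaving only 4.
So row 4 reads: 4 1 3 2.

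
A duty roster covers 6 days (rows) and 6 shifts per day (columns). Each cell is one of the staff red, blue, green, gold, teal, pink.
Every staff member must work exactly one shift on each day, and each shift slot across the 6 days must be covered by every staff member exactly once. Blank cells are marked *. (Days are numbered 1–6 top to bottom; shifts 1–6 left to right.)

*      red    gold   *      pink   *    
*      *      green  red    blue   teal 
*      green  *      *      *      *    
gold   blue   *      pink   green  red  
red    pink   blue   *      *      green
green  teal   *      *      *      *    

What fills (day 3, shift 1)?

blue

Day 1, shift 6: day 1 has {red, gold, pink} and shift 6 has {red, green, teal}, leaving only blue.
Day 1, shift 1: day 1 has {red, blue, gold, pink} and shift 1 has {red, green, gold}, leaving only teal.
Day 1, shift 4: day 1 has {red, blue, gold, teal, pink} and shift 4 has {red, pink}, leaving only green.
Day 2, shift 1: day 2 has {red, blue, green, teal} and shift 1 has {red, green, gold, teal}, leaving only pink.
Day 3 already has {green} and shift 1 already has {red, green, gold, teal, pink}, so day 3, shift 1 must be blue.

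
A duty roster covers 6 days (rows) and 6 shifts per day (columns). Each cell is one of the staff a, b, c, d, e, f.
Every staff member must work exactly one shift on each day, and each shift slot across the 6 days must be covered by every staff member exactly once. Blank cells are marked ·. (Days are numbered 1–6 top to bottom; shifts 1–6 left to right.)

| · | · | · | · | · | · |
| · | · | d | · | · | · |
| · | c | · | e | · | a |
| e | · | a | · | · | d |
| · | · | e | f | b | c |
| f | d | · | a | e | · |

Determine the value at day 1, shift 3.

b

Day 5, shift 2: day 5 has {b, c, e, f} and shift 2 has {c, d}, leaving only a.
Day 5, shift 1: day 5 has {a, b, c, e, f} and shift 1 has {e, f}, leaving only d.
Day 3, shift 1: day 3 has {a, c, e} and shift 1 has {d, e, f}, leaving only b.
Day 3, shift 3: day 3 has {a, b, c, e} and shift 3 has {a, d, e}, leaving only f.
Day 3, shift 5: day 3 has {a, b, c, e, f} and shift 5 has {b, e}, leaving only d.
Day 6, shift 6: day 6 has {a, d, e, f} and shift 6 has {a, c, d}, leaving only b.
Day 6, shift 3: day 6 has {a, b, d, e, f} and shift 3 has {a, d, e, f}, leaving only c.
Day 1 already has {} and shift 3 already has {a, c, d, e, f}, so day 1, shift 3 must be b.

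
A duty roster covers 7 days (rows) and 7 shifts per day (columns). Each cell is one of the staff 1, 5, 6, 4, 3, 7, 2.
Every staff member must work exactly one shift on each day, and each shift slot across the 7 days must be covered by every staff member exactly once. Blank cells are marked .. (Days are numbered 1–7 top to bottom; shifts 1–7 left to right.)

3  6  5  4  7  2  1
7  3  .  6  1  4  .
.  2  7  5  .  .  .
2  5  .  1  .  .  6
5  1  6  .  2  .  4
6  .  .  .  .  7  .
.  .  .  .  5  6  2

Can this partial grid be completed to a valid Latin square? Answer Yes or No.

No

Day 2, shift 3: day 2 has {1, 6, 4, 3, 7} and shift 3 has {5, 6, 7}, so it must be 2.
Day 2, shift 7: day 2 has {1, 6, 4, 3, 7, 2} and shift 7 has {1, 6, 4, 2}, so it must be 5.
Day 3, shift 7: day 3 has {5, 7, 2} and shift 7 has {1, 5, 6, 4, 2}, so it must be 3.
Now day 6, shift 7: day 6 together with shift 7 already contain {1, 5, 6, 4, 3, 7, 2} — every symbol — so nothing can go there. The grid has no valid completion.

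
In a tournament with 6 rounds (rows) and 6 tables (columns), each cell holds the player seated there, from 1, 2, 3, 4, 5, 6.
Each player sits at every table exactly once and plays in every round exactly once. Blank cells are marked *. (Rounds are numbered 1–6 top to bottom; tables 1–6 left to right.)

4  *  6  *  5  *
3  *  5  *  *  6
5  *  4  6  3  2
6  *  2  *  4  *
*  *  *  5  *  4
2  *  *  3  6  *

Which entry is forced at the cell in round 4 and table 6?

Round 3, table 2: round 3 has {2, 3, 4, 5, 6} and table 2 has {}, leaving only 1.
Round 4, table 4: round 4 has {2, 4, 6} and table 4 has {3, 5, 6}, leaving only 1.
Round 1, table 4: round 1 has {4, 5, 6} and table 4 has {1, 3, 5, 6}, leaving only 2.
Round 1, table 2: round 1 has {2, 4, 5, 6} and table 2 has {1}, leaving only 3.
Round 1, table 6: round 1 has {2, 3, 4, 5, 6} and table 6 has {2, 4, 6}, leaving only 1.
Round 2, table 4: round 2 has {3, 5, 6} and table 4 has {1, 2, 3, 5, 6}, leaving only 4.
Round 2, table 2: round 2 has {3, 4, 5, 6} and table 2 has {1, 3}, leaving only 2.
Round 2, table 5: round 2 has {2, 3, 4, 5, 6} and table 5 has {3, 4, 5, 6}, leaving only 1.
Round 4, table 2: round 4 has {1, 2, 4, 6} and table 2 has {1, 2, 3}, leaving only 5.
Round 4 already has {1, 2, 4, 5, 6} and table 6 already has {1, 2, 4, 6}, so round 4, table 6 must be 3.

3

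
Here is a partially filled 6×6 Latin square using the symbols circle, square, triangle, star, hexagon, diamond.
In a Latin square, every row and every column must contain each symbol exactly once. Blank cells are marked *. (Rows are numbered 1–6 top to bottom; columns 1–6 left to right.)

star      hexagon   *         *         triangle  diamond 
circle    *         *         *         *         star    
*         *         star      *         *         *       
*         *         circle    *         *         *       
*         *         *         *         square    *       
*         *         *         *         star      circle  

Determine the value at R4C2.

star

Row 1, column 3: row 1 has {triangle, star, hexagon, diamond} and column 3 has {circle, star}, leaving only square.
Row 1, column 4: row 1 has {square, triangle, star, hexagon, diamond} and column 4 has {}, leaving only circle.
Row 4, column 2 is narrowed to {square, triangle, star, diamond}.
If it were square, propagating the remaining blanks reaches a contradiction.
If it were triangle, propagating the remaining blanks reaches a contradiction.
If it were diamond, propagating the remaining blanks reaches a contradiction.
So row 4, column 2 must be star.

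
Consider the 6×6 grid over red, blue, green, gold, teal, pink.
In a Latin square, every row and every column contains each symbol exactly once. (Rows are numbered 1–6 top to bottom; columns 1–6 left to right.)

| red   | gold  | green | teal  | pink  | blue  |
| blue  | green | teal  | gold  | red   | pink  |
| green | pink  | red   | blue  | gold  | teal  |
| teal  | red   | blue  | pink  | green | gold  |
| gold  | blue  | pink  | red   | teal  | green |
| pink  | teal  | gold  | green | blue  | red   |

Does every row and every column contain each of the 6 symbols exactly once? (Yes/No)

Each row is a permutation of the 6 symbols, and so is each column.

Yes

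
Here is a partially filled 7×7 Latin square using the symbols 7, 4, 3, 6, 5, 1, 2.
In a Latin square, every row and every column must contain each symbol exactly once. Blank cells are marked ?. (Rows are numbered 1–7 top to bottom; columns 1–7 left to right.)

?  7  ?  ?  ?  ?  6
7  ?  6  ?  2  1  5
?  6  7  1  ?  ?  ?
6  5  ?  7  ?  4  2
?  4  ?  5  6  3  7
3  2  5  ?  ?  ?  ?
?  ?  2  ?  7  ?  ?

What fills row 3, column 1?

Row 2, column 2: row 2 has {7, 6, 5, 1, 2} and column 2 has {7, 4, 6, 5, 2}, leaving only 3.
Row 2, column 4: row 2 has {7, 3, 6, 5, 1, 2} and column 4 has {7, 5, 1}, leaving only 4.
Row 5, column 3: row 5 has {7, 4, 3, 6, 5} and column 3 has {7, 6, 5, 2}, leaving only 1.
Row 4, column 3: row 4 has {7, 4, 6, 5, 2} and column 3 has {7, 6, 5, 1, 2}, leaving only 3.
Row 1, column 3: row 1 has {7, 6} and column 3 has {7, 3, 6, 5, 1, 2}, leaving only 4.
Row 4, column 5: row 4 has {7, 4, 3, 6, 5, 2} and column 5 has {7, 6, 2}, leaving only 1.
Row 5, column 1: row 5 has {7, 4, 3, 6, 5, 1} and column 1 has {7, 3, 6}, leaving only 2.
Row 6, column 4: row 6 has {3, 5, 2} and column 4 has {7, 4, 5, 1}, leaving only 6.
Row 6, column 5: row 6 has {3, 6, 5, 2} and column 5 has {7, 6, 1, 2}, leaving only 4.
Row 6, column 6: row 6 has {4, 3, 6, 5, 2} and column 6 has {4, 3, 1}, leaving only 7.
Row 6, column 7: row 6 has {7, 4, 3, 6, 5, 2} and column 7 has {7, 6, 5, 2}, leaving only 1.
Row 7, column 2: row 7 has {7, 2} and column 2 has {7, 4, 3, 6, 5, 2}, leaving only 1.
Row 7, column 4: row 7 has {7, 1, 2} and column 4 has {7, 4, 6, 5, 1}, leaving only 3.
Row 1, column 4: row 1 has {7, 4, 6} and column 4 has {7, 4, 3, 6, 5, 1}, leaving only 2.
Row 1, column 6: row 1 has {7, 4, 6, 2} and column 6 has {7, 4, 3, 1}, leaving only 5.
Row 1, column 1: row 1 has {7, 4, 6, 5, 2} and column 1 has {7, 3, 6, 2}, leaving only 1.
Row 1, column 5: row 1 has {7, 4, 6, 5, 1, 2} and column 5 has {7, 4, 6, 1, 2}, leaving only 3.
Row 3, column 5: row 3 has {7, 6, 1} and column 5 has {7, 4, 3, 6, 1, 2}, leaving only 5.
Row 3 already has {7, 6, 5, 1} and column 1 already has {7, 3, 6, 1, 2}, so row 3, column 1 must be 4.

4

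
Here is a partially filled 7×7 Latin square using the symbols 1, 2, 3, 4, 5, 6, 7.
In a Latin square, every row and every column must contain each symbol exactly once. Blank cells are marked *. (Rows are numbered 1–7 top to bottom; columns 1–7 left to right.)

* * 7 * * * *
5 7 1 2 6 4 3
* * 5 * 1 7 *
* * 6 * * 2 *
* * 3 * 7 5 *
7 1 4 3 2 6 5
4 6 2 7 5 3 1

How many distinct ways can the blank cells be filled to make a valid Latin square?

Row 1, column 1: eliminating its row and column leaves {1, 2, 3, 6}.
Row 1, column 2: eliminating its row and column leaves {2, 3, 4, 5}.
Row 1, column 4: eliminating its row and column leaves {1, 4, 5, 6}.
Row 1, column 5: eliminating its row and column leaves {3, 4}.
Row 1, column 6: eliminating its row and column leaves {1}.
Row 1, column 7: eliminating its row and column leaves {2, 4, 6}.
Row 3, column 1: eliminating its row and column leaves {2, 3, 6}.
Row 3, column 2: eliminating its row and column leaves {2, 3, 4}.
Row 3, column 4: eliminating its row and column leaves {4, 6}.
Row 3, column 7: eliminating its row and column leaves {2, 4, 6}.
Row 4, column 1: eliminating its row and column leaves {1, 3}.
Row 4, column 2: eliminating its row and column leaves {3, 4, 5}.
Row 4, column 4: eliminating its row and column leaves {1, 4, 5}.
Row 4, column 5: eliminating its row and column leaves {3, 4}.
Row 4, column 7: eliminating its row and column leaves {4, 7}.
Row 5, column 1: eliminating its row and column leaves {1, 2, 6}.
Row 5, column 2: eliminating its row and column leaves {2, 4}.
Row 5, column 4: eliminating its row and column leaves {1, 4, 6}.
Row 5, column 7: eliminating its row and column leaves {2, 4, 6}.
Enumerating the assignments across these blanks that avoid any row or column repeat gives 13 completions.

13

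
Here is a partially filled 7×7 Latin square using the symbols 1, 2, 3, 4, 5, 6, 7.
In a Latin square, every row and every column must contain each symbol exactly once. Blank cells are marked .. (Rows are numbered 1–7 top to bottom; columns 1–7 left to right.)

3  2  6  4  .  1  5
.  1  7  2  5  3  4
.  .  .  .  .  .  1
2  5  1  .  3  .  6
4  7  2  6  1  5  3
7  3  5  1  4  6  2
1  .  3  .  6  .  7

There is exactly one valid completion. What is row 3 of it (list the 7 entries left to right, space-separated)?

Row 3, column 3: row 3 has {1} and column 3 has {1, 2, 3, 5, 6, 7}, leaving only 4.
Row 3, column 2: row 3 has {1, 4} and column 2 has {1, 2, 3, 5, 7}, leaving only 6.
Row 3, column 1: row 3 has {1, 4, 6} and column 1 has {1, 2, 3, 4, 7}, leaving only 5.
Row 1, column 5: row 1 has {1, 2, 3, 4, 5, 6} and column 5 has {1, 3, 4, 5, 6}, leaving only 7.
Row 3, column 5: row 3 has {1, 4, 5, 6} and column 5 has {1, 3, 4, 5, 6, 7}, leaving only 2.
Row 3, column 6: row 3 has {1, 2, 4, 5, 6} and column 6 has {1, 3, 5, 6}, leaving only 7.
Row 3, column 4: row 3 has {1, 2, 4, 5, 6, 7} and column 4 has {1, 2, 4, 6}, leaving only 3.
So row 3 reads: 5 6 4 3 2 7 1.

5 6 4 3 2 7 1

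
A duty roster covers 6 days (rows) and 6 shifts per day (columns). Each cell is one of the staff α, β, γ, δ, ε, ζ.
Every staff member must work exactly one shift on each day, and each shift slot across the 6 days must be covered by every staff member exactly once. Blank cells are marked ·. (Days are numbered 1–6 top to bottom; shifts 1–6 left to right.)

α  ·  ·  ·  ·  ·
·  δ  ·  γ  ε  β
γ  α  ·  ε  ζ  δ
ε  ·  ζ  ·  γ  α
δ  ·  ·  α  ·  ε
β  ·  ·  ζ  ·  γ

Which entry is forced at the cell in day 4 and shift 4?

δ

Day 1, shift 6: day 1 has {α} and shift 6 has {α, β, γ, δ, ε}, leaving only ζ.
Day 2, shift 1: day 2 has {β, γ, δ, ε} and shift 1 has {α, β, γ, δ, ε}, leaving only ζ.
Day 2, shift 3: day 2 has {β, γ, δ, ε, ζ} and shift 3 has {ζ}, leaving only α.
Day 3, shift 3: day 3 has {α, γ, δ, ε, ζ} and shift 3 has {α, ζ}, leaving only β.
Day 4, shift 2: day 4 has {α, γ, ε, ζ} and shift 2 has {α, δ}, leaving only β.
Day 4 already has {α, β, γ, ε, ζ} and shift 4 already has {α, γ, ε, ζ}, so day 4, shift 4 must be δ.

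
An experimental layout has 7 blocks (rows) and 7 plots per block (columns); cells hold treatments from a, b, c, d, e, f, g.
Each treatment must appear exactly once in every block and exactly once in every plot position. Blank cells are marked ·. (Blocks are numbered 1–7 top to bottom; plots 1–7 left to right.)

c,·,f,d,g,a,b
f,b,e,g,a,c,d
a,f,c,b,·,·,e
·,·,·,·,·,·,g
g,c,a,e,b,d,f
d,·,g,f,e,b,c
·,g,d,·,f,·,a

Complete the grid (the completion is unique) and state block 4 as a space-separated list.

e d b a c f g

Block 4, plot 3: block 4 has {g} and plot 3 has {a, c, d, e, f, g}, leaving only b.
Block 4, plot 1: block 4 has {b, g} and plot 1 has {a, c, d, f, g}, leaving only e.
Block 4, plot 6: block 4 has {b, e, g} and plot 6 has {a, b, c, d}, leaving only f.
Block 1, plot 2: block 1 has {a, b, c, d, f, g} and plot 2 has {b, c, f, g}, leaving only e.
Block 3, plot 5: block 3 has {a, b, c, e, f} and plot 5 has {a, b, e, f, g}, leaving only d.
Block 4, plot 5: block 4 has {b, e, f, g} and plot 5 has {a, b, d, e, f, g}, leaving only c.
Block 4, plot 4: block 4 has {b, c, e, f, g} and plot 4 has {b, d, e, f, g}, leaving only a.
Block 4, plot 2: block 4 has {a, b, c, e, f, g} and plot 2 has {b, c, e, f, g}, leaving only d.
So block 4 reads: e d b a c f g.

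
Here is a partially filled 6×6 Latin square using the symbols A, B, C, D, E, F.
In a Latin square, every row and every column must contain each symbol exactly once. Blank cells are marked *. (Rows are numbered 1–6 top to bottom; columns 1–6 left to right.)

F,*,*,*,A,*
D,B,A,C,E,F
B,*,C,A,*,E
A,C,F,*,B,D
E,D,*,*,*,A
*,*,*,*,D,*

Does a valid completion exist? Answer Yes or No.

Row 1, column 2: row 1 has {A, F} and column 2 has {B, C, D}, so it must be E.
Row 3, column 2: row 3 has {A, B, C, E} and column 2 has {B, C, D, E}, so it must be F.
Now row 3, column 5: row 3 together with column 5 already contain {A, B, C, D, E, F} — every symbol — so nothing can go there. The grid has no valid completion.

No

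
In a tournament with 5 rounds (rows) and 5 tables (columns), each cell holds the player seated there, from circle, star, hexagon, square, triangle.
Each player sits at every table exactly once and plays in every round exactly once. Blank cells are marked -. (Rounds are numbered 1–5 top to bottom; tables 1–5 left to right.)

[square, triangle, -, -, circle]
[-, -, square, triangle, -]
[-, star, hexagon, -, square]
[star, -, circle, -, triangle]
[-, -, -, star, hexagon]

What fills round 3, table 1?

Round 1, table 3: round 1 has {circle, square, triangle} and table 3 has {circle, hexagon, square}, leaving only star.
Round 1, table 4: round 1 has {circle, star, square, triangle} and table 4 has {star, triangle}, leaving only hexagon.
Round 2, table 5: round 2 has {square, triangle} and table 5 has {circle, hexagon, square, triangle}, leaving only star.
Round 3, table 4: round 3 has {star, hexagon, square} and table 4 has {star, hexagon, triangle}, leaving only circle.
Round 3 already has {circle, star, hexagon, square} and table 1 already has {star, square}, so round 3, table 1 must be triangle.

triangle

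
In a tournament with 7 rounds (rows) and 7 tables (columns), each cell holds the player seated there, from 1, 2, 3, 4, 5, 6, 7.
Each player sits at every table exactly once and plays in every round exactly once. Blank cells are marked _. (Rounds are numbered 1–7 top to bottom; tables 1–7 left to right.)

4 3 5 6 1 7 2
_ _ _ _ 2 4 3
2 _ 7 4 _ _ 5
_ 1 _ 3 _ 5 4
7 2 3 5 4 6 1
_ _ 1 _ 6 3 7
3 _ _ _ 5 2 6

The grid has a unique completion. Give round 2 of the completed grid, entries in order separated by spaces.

1 5 6 7 2 4 3

Round 2, table 3: round 2 has {2, 3, 4} and table 3 has {1, 3, 5, 7}, leaving only 6.
Round 3, table 2: round 3 has {2, 4, 5, 7} and table 2 has {1, 2, 3}, leaving only 6.
Round 3, table 5: round 3 has {2, 4, 5, 6, 7} and table 5 has {1, 2, 4, 5, 6}, leaving only 3.
Round 3, table 6: round 3 has {2, 3, 4, 5, 6, 7} and table 6 has {2, 3, 4, 5, 6, 7}, leaving only 1.
Round 4, table 1: round 4 has {1, 3, 4, 5} and table 1 has {2, 3, 4, 7}, leaving only 6.
Round 4, table 3: round 4 has {1, 3, 4, 5, 6} and table 3 has {1, 3, 5, 6, 7}, leaving only 2.
Round 4, table 5: round 4 has {1, 2, 3, 4, 5, 6} and table 5 has {1, 2, 3, 4, 5, 6}, leaving only 7.
Round 6, table 1: round 6 has {1, 3, 6, 7} and table 1 has {2, 3, 4, 6, 7}, leaving only 5.
Round 2, table 1: round 2 has {2, 3, 4, 6} and table 1 has {2, 3, 4, 5, 6, 7}, leaving only 1.
Round 2, table 4: round 2 has {1, 2, 3, 4, 6} and table 4 has {3, 4, 5, 6}, leaving only 7.
Round 2, table 2: round 2 has {1, 2, 3, 4, 6, 7} and table 2 has {1, 2, 3, 6}, leaving only 5.
So round 2 reads: 1 5 6 7 2 4 3.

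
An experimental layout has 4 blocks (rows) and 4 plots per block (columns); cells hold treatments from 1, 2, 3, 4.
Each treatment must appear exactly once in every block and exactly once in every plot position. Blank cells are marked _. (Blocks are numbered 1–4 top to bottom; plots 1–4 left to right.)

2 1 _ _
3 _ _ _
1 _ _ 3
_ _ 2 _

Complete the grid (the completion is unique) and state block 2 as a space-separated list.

Block 1, plot 4: block 1 has {1, 2} and plot 4 has {3}, leaving only 4.
Block 1, plot 3: block 1 has {1, 2, 4} and plot 3 has {2}, leaving only 3.
Block 3, plot 3: block 3 has {1, 3} and plot 3 has {2, 3}, leaving only 4.
Block 2, plot 3: block 2 has {3} and plot 3 has {2, 3, 4}, leaving only 1.
Block 2, plot 4: block 2 has {1, 3} and plot 4 has {3, 4}, leaving only 2.
Block 2, plot 2: block 2 has {1, 2, 3} and plot 2 has {1}, leaving only 4.
So block 2 reads: 3 4 1 2.

3 4 1 2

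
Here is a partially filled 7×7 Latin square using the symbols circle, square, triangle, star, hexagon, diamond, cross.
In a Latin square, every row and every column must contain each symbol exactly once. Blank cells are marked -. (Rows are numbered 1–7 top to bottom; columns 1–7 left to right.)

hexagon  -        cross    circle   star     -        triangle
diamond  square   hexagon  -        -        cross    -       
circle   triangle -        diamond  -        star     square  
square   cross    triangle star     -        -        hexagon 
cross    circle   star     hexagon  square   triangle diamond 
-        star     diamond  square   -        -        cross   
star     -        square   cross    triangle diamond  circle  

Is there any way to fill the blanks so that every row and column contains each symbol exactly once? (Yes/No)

Row 3, column 3: row 3 together with column 3 already contain {circle, square, triangle, star, hexagon, diamond, cross} — every symbol — so nothing can go there. The grid has no valid completion.

No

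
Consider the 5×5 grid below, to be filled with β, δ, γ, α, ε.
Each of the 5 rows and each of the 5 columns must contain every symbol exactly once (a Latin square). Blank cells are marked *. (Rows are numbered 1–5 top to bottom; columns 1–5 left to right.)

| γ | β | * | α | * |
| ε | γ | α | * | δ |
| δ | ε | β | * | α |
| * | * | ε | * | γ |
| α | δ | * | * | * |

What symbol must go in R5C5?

β

Row 1, column 3: row 1 has {β, γ, α} and column 3 has {β, α, ε}, leaving only δ.
Row 1, column 5: row 1 has {β, δ, γ, α} and column 5 has {δ, γ, α}, leaving only ε.
Row 5 already has {δ, α} and column 5 already has {δ, γ, α, ε}, so row 5, column 5 must be β.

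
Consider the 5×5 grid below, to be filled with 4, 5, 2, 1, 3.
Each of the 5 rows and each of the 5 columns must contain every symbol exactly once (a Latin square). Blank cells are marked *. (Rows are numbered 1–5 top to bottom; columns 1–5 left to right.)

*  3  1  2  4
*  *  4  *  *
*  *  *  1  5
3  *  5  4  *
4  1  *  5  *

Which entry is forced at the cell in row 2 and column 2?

5

Row 1, column 1: row 1 has {4, 2, 1, 3} and column 1 has {4, 3}, leaving only 5.
Row 2, column 4: row 2 has {4} and column 4 has {4, 5, 2, 1}, leaving only 3.
Row 3, column 1: row 3 has {5, 1} and column 1 has {4, 5, 3}, leaving only 2.
Row 2, column 1: row 2 has {4, 3} and column 1 has {4, 5, 2, 3}, leaving only 1.
Row 2, column 5: row 2 has {4, 1, 3} and column 5 has {4, 5}, leaving only 2.
Row 2 already has {4, 2, 1, 3} and column 2 already has {1, 3}, so row 2, column 2 must be 5.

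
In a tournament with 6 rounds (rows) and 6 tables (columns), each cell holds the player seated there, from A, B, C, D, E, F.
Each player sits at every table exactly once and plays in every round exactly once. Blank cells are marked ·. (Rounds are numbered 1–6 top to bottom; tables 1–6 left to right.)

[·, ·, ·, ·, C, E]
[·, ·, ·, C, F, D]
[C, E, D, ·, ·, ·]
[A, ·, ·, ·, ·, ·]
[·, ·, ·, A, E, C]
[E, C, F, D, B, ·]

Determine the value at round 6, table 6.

A

Round 6 already has {B, C, D, E, F} and table 6 already has {C, D, E}, so round 6, table 6 must be A.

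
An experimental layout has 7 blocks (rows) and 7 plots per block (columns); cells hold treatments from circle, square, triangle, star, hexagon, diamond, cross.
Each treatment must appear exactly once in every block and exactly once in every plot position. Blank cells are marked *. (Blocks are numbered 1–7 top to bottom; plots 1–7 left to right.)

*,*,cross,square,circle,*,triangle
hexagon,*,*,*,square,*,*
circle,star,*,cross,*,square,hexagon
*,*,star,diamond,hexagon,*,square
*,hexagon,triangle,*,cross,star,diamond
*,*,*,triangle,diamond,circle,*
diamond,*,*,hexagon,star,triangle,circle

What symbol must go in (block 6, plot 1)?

Block 1, plot 1: block 1 has {circle, square, triangle, cross} and plot 1 has {circle, hexagon, diamond}, leaving only star.
Block 1, plot 2: block 1 has {circle, square, triangle, star, cross} and plot 2 has {star, hexagon}, leaving only diamond.
Block 1, plot 6: block 1 has {circle, square, triangle, star, diamond, cross} and plot 6 has {circle, square, triangle, star}, leaving only hexagon.
Block 3, plot 3: block 3 has {circle, square, star, hexagon, cross} and plot 3 has {triangle, star, cross}, leaving only diamond.
Block 2, plot 3: block 2 has {square, hexagon} and plot 3 has {triangle, star, diamond, cross}, leaving only circle.
Block 2, plot 4: block 2 has {circle, square, hexagon} and plot 4 has {square, triangle, hexagon, diamond, cross}, leaving only star.
Block 2, plot 7: block 2 has {circle, square, star, hexagon} and plot 7 has {circle, square, triangle, hexagon, diamond}, leaving only cross.
Block 2, plot 2: block 2 has {circle, square, star, hexagon, cross} and plot 2 has {star, hexagon, diamond}, leaving only triangle.
Block 2, plot 6: block 2 has {circle, square, triangle, star, hexagon, cross} and plot 6 has {circle, square, triangle, star, hexagon}, leaving only diamond.
Block 3, plot 5: block 3 has {circle, square, star, hexagon, diamond, cross} and plot 5 has {circle, square, star, hexagon, diamond, cross}, leaving only triangle.
Block 4, plot 6: block 4 has {square, star, hexagon, diamond} and plot 6 has {circle, square, triangle, star, hexagon, diamond}, leaving only cross.
Block 4, plot 1: block 4 has {square, star, hexagon, diamond, cross} and plot 1 has {circle, star, hexagon, diamond}, leaving only triangle.
Block 4, plot 2: block 4 has {square, triangle, star, hexagon, diamond, cross} and plot 2 has {triangle, star, hexagon, diamond}, leaving only circle.
Block 5, plot 1: block 5 has {triangle, star, hexagon, diamond, cross} and plot 1 has {circle, triangle, star, hexagon, diamond}, leaving only square.
Block 6 already has {circle, triangle, diamond} and plot 1 already has {circle, square, triangle, star, hexagon, diamond}, so block 6, plot 1 must be cross.

cross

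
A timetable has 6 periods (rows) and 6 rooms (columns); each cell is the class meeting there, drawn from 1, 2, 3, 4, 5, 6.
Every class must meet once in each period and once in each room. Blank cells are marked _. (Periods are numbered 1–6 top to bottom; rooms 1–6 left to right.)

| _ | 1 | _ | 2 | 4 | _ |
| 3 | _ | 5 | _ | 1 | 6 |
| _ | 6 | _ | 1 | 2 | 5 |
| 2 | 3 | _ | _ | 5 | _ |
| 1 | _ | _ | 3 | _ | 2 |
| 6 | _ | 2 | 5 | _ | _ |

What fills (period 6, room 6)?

1

Period 1, room 1: period 1 has {1, 2, 4} and room 1 has {1, 2, 3, 6}, leaving only 5.
Period 1, room 6: period 1 has {1, 2, 4, 5} and room 6 has {2, 5, 6}, leaving only 3.
Period 1, room 3: period 1 has {1, 2, 3, 4, 5} and room 3 has {2, 5}, leaving only 6.
Period 2, room 4: period 2 has {1, 3, 5, 6} and room 4 has {1, 2, 3, 5}, leaving only 4.
Period 2, room 2: period 2 has {1, 3, 4, 5, 6} and room 2 has {1, 3, 6}, leaving only 2.
Period 3, room 1: period 3 has {1, 2, 5, 6} and room 1 has {1, 2, 3, 5, 6}, leaving only 4.
Period 3, room 3: period 3 has {1, 2, 4, 5, 6} and room 3 has {2, 5, 6}, leaving only 3.
Period 4, room 4: period 4 has {2, 3, 5} and room 4 has {1, 2, 3, 4, 5}, leaving only 6.
Period 5, room 3: period 5 has {1, 2, 3} and room 3 has {2, 3, 5, 6}, leaving only 4.
Period 4, room 3: period 4 has {2, 3, 5, 6} and room 3 has {2, 3, 4, 5, 6}, leaving only 1.
Period 4, room 6: period 4 has {1, 2, 3, 5, 6} and room 6 has {2, 3, 5, 6}, leaving only 4.
Period 6 already has {2, 5, 6} and room 6 already has {2, 3, 4, 5, 6}, so period 6, room 6 must be 1.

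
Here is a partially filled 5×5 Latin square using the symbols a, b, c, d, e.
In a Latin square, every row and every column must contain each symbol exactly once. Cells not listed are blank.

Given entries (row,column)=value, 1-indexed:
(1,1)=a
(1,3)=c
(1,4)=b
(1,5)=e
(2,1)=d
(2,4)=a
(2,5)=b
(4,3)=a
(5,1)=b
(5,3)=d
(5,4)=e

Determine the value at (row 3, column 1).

c

Row 1, column 2: row 1 has {a, b, c, e} and column 2 has {}, leaving only d.
Row 2, column 3: row 2 has {a, b, d} and column 3 has {a, c, d}, leaving only e.
Row 2, column 2: row 2 has {a, b, d, e} and column 2 has {d}, leaving only c.
Row 3, column 3: row 3 has {} and column 3 has {a, c, d, e}, leaving only b.
Row 5, column 2: row 5 has {b, d, e} and column 2 has {c, d}, leaving only a.
Row 3, column 2: row 3 has {b} and column 2 has {a, c, d}, leaving only e.
Row 3 already has {b, e} and column 1 already has {a, b, d}, so row 3, column 1 must be c.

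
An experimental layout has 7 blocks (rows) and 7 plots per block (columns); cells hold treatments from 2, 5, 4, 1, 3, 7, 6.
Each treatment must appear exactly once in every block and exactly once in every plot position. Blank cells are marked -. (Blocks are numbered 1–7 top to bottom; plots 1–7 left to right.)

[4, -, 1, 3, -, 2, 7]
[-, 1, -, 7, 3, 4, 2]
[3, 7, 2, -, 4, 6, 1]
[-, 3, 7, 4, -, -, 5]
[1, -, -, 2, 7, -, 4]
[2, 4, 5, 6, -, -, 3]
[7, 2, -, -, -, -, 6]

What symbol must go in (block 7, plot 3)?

Block 2, plot 3: block 2 has {2, 4, 1, 3, 7} and plot 3 has {2, 5, 1, 7}, leaving only 6.
Block 2, plot 1: block 2 has {2, 4, 1, 3, 7, 6} and plot 1 has {2, 4, 1, 3, 7}, leaving only 5.
Block 3, plot 4: block 3 has {2, 4, 1, 3, 7, 6} and plot 4 has {2, 4, 3, 7, 6}, leaving only 5.
Block 4, plot 1: block 4 has {5, 4, 3, 7} and plot 1 has {2, 5, 4, 1, 3, 7}, leaving only 6.
Block 4, plot 6: block 4 has {5, 4, 3, 7, 6} and plot 6 has {2, 4, 6}, leaving only 1.
Block 4, plot 5: block 4 has {5, 4, 1, 3, 7, 6} and plot 5 has {4, 3, 7}, leaving only 2.
Block 5, plot 3: block 5 has {2, 4, 1, 7} and plot 3 has {2, 5, 1, 7, 6}, leaving only 3.
Block 7 already has {2, 7, 6} and plot 3 already has {2, 5, 1, 3, 7, 6}, so block 7, plot 3 must be 4.

4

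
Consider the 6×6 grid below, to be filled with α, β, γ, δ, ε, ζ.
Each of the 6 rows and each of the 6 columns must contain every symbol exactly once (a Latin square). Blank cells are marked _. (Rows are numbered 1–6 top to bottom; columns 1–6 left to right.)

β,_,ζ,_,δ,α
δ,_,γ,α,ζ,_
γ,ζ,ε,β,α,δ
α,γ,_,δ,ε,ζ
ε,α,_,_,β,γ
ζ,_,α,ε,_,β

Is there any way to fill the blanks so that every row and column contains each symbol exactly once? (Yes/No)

Yes

No row or column among the givens repeats a symbol, and propagating forced cells runs into no contradiction.
One valid completion exists (for instance, β ε ζ γ δ α / δ β γ α ζ ε / γ ζ ε β α δ / α γ β δ ε ζ / ε α δ ζ β γ / ζ δ α ε γ β).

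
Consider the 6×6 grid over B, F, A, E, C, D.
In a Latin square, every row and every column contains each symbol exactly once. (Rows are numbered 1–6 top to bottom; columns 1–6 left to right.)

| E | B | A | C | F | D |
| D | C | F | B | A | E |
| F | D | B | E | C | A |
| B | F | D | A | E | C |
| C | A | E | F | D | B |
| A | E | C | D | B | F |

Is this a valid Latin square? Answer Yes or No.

Each row is a permutation of the 6 symbols, and so is each column.

Yes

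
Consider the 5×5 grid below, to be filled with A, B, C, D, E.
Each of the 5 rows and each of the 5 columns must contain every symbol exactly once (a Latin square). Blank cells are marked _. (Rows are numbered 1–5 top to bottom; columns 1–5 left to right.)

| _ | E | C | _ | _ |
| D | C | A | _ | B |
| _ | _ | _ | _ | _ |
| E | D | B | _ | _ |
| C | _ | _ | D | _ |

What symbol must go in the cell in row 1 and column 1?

A

Row 2, column 4: row 2 has {A, B, C, D} and column 4 has {D}, leaving only E.
Row 5, column 3: row 5 has {C, D} and column 3 has {A, B, C}, leaving only E.
Row 3, column 3: row 3 has {} and column 3 has {A, B, C, E}, leaving only D.
Row 5, column 5: row 5 has {C, D, E} and column 5 has {B}, leaving only A.
Row 1, column 5: row 1 has {C, E} and column 5 has {A, B}, leaving only D.
Row 4, column 5: row 4 has {B, D, E} and column 5 has {A, B, D}, leaving only C.
Row 3, column 5: row 3 has {D} and column 5 has {A, B, C, D}, leaving only E.
Row 4, column 4: row 4 has {B, C, D, E} and column 4 has {D, E}, leaving only A.
Row 1, column 4: row 1 has {C, D, E} and column 4 has {A, D, E}, leaving only B.
Row 1 already has {B, C, D, E} and column 1 already has {C, D, E}, so row 1, column 1 must be A.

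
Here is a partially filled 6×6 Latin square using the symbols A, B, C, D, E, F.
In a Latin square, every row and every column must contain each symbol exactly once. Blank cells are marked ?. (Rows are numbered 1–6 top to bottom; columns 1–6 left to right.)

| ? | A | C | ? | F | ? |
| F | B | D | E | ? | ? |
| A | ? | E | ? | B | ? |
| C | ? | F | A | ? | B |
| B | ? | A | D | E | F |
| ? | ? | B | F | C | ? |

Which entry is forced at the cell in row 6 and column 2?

Row 1, column 4: row 1 has {A, C, F} and column 4 has {A, D, E, F}, leaving only B.
Row 2, column 5: row 2 has {B, D, E, F} and column 5 has {B, C, E, F}, leaving only A.
Row 2, column 6: row 2 has {A, B, D, E, F} and column 6 has {B, F}, leaving only C.
Row 3, column 4: row 3 has {A, B, E} and column 4 has {A, B, D, E, F}, leaving only C.
Row 3, column 6: row 3 has {A, B, C, E} and column 6 has {B, C, F}, leaving only D.
Row 1, column 6: row 1 has {A, B, C, F} and column 6 has {B, C, D, F}, leaving only E.
Row 1, column 1: row 1 has {A, B, C, E, F} and column 1 has {A, B, C, F}, leaving only D.
Row 3, column 2: row 3 has {A, B, C, D, E} and column 2 has {A, B}, leaving only F.
Row 4, column 5: row 4 has {A, B, C, F} and column 5 has {A, B, C, E, F}, leaving only D.
Row 4, column 2: row 4 has {A, B, C, D, F} and column 2 has {A, B, F}, leaving only E.
Row 6 already has {B, C, F} and column 2 already has {A, B, E, F}, so row 6, column 2 must be D.

D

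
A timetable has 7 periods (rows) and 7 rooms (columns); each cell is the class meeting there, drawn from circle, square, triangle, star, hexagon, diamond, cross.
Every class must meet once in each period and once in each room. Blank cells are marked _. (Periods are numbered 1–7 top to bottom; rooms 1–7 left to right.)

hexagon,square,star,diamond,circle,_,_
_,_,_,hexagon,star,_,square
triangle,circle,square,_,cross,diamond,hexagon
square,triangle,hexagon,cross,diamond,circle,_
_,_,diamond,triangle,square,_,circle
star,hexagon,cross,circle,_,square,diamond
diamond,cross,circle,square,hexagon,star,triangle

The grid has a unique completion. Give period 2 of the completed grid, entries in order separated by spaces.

circle diamond triangle hexagon star cross square

Period 2, room 2: period 2 has {square, star, hexagon} and room 2 has {circle, square, triangle, hexagon, cross}, leaving only diamond.
Period 2, room 3: period 2 has {square, star, hexagon, diamond} and room 3 has {circle, square, star, hexagon, diamond, cross}, leaving only triangle.
Period 2, room 6: period 2 has {square, triangle, star, hexagon, diamond} and room 6 has {circle, square, star, diamond}, leaving only cross.
Period 2, room 1: period 2 has {square, triangle, star, hexagon, diamond, cross} and room 1 has {square, triangle, star, hexagon, diamond}, leaving only circle.
So period 2 reads: circle diamond triangle hexagon star cross square.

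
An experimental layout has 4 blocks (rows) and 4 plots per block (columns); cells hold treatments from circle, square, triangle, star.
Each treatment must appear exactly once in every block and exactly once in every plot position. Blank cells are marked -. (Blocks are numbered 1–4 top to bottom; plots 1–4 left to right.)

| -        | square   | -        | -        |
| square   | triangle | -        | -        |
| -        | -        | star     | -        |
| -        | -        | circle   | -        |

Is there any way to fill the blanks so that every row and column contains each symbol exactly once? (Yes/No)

Block 2, plot 3: block 2 together with plot 3 already contain {circle, square, triangle, star} — every symbol — so nothing can go there. The grid has no valid completion.

No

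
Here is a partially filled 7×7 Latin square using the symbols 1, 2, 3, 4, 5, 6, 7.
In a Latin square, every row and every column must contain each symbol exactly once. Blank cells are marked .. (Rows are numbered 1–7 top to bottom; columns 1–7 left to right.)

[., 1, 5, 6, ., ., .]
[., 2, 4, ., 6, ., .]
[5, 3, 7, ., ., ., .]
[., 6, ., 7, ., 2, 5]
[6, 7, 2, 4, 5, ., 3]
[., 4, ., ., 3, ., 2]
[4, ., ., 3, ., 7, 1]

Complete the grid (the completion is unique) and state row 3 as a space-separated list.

5 3 7 2 1 4 6

Row 2, column 7: row 2 has {2, 4, 6} and column 7 has {1, 2, 3, 5}, leaving only 7.
Row 1, column 7: row 1 has {1, 5, 6} and column 7 has {1, 2, 3, 5, 7}, leaving only 4.
Row 3, column 7: row 3 has {3, 5, 7} and column 7 has {1, 2, 3, 4, 5, 7}, leaving only 6.
Row 1, column 6: row 1 has {1, 4, 5, 6} and column 6 has {2, 7}, leaving only 3.
Row 5, column 6: row 5 has {2, 3, 4, 5, 6, 7} and column 6 has {2, 3, 7}, leaving only 1.
Row 3, column 6: row 3 has {3, 5, 6, 7} and column 6 has {1, 2, 3, 7}, leaving only 4.
Row 2, column 6: row 2 has {2, 4, 6, 7} and column 6 has {1, 2, 3, 4, 7}, leaving only 5.
Row 2, column 4: row 2 has {2, 4, 5, 6, 7} and column 4 has {3, 4, 6, 7}, leaving only 1.
Row 3, column 4: row 3 has {3, 4, 5, 6, 7} and column 4 has {1, 3, 4, 6, 7}, leaving only 2.
Row 3, column 5: row 3 has {2, 3, 4, 5, 6, 7} and column 5 has {3, 5, 6}, leaving only 1.
So row 3 reads: 5 3 7 2 1 4 6.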